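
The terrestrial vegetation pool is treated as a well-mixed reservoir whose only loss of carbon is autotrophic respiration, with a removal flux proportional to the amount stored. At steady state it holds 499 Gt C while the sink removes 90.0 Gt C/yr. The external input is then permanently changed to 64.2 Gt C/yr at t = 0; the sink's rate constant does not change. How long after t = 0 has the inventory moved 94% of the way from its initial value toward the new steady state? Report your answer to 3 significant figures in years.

τ = M₀/F₀ = 499/90.0 = 5.544 yr.
The remaining gap fraction is e^(−t/τ); 94% covered ⇒ e^(−t/τ) = 0.0600.
t = −τ ln(0.0600) = 5.544 × 2.813 = 15.60 yr.

15.6 yr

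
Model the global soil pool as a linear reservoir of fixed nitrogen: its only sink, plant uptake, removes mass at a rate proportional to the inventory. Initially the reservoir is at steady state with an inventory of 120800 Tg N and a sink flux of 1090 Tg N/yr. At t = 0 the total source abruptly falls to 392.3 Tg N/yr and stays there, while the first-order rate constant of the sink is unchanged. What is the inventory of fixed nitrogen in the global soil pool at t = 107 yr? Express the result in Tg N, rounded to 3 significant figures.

τ = M₀/F₀ = 120800/1090 = 110.8 yr; rate constant k = 1/τ.
New steady state M_∞ = F₁/k = F₁·τ = 392.3 × 110.8 = 43477 Tg N.
M(t) = M_∞ + (M₀ − M_∞)·e^(−t/τ); t/τ = 107/110.8 = 0.9655, so e^(−t/τ) = 0.3808.
M(t) = 43477 + 77320 × 0.3808 = 72922 Tg N.

72900 Tg N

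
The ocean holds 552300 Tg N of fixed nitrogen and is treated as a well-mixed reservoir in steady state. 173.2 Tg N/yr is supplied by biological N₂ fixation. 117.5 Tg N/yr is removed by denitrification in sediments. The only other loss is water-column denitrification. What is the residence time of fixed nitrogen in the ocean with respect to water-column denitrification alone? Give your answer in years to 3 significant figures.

At steady state ΣF_in = ΣF_out.
ΣF_in = 173.20 Tg N/yr.
Water-column denitrification flux = ΣF_in − (117.5) = 173.20 − 117.5 = 55.70 Tg N/yr.
τ = M / F = 552300 / 55.70 = 9916 yr.

9920 yr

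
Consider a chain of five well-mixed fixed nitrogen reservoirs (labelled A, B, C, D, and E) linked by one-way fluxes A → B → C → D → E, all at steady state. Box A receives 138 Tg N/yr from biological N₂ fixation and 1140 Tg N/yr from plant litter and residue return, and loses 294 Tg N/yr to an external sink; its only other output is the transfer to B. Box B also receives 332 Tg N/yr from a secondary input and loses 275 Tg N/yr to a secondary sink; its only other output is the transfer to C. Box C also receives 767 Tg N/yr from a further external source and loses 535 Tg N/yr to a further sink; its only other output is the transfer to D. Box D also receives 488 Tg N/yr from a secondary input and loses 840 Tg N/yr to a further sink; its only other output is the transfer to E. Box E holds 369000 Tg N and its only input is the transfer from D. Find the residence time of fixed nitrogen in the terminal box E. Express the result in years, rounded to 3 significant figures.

Box A: F(A→B) = (138 + 1140) − 294 = 984.00 Tg N/yr.
Box B: F(B→C) = (984.00 + 332) − 275 = 1041.0 Tg N/yr.
Box C: F(C→D) = (1041.0 + 767) − 535 = 1273.0 Tg N/yr.
Box D: F(D→E) = (1273.0 + 488) − 840 = 921.00 Tg N/yr.
Box E throughput = its input = 921.00 Tg N/yr; τ = 369000 / 921.00 = 400.7 yr.

401 yr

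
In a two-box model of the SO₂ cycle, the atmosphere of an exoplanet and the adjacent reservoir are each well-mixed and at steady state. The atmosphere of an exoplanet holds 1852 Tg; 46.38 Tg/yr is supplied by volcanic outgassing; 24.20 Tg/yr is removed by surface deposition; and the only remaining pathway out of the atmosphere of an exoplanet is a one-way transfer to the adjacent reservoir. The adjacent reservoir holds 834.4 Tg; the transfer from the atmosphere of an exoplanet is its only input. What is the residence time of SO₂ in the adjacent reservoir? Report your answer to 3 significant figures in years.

Balance the atmosphere of an exoplanet: ΣF_in = 46.380 Tg/yr.
Transfer to the adjacent reservoir = ΣF_in − (24.20) = 22.180 Tg/yr.
At steady state the output of the adjacent reservoir equals its input, 22.180 Tg/yr.
τ = M / F = 834.4 / 22.180 = 37.62 yr.

37.6 yr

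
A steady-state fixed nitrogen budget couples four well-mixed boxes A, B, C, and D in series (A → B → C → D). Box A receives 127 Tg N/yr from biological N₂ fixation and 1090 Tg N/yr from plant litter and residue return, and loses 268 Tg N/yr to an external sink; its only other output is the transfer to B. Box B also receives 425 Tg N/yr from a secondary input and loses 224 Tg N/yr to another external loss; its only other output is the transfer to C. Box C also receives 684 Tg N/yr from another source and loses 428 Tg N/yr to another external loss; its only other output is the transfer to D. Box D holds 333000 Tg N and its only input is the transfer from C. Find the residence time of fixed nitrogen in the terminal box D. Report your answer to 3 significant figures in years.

237 yr

Box A: F(A→B) = (127 + 1090) − 268 = 949.00 Tg N/yr.
Box B: F(B→C) = (949.00 + 425) − 224 = 1150.0 Tg N/yr.
Box C: F(C→D) = (1150.0 + 684) − 428 = 1406.0 Tg N/yr.
Box D throughput = its input = 1406.0 Tg N/yr; τ = 333000 / 1406.0 = 236.8 yr.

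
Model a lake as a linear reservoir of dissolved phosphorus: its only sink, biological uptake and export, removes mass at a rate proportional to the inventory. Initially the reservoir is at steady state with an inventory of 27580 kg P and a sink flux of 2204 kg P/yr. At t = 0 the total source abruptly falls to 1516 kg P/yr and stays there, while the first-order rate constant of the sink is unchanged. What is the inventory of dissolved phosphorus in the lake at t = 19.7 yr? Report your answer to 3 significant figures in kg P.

20800 kg P

Residence time τ = M₀/F₀ = 12.51 yr. The eventual steady state is M_∞ = M₀·(F₁/F₀) = 27580 × 1516/2204 = 18971 kg P.
The anomaly ΔM(t) = M(t) − M_∞ decays as ΔM₀·e^(−t/τ) with ΔM₀ = 27580 − 18971 = 8609 kg P.
At t = 19.7 yr, e^(−t/τ) = e^(−1.574) = 0.2072, so ΔM = 1783 kg P and M = 18971 + 1783 = 20754 kg P.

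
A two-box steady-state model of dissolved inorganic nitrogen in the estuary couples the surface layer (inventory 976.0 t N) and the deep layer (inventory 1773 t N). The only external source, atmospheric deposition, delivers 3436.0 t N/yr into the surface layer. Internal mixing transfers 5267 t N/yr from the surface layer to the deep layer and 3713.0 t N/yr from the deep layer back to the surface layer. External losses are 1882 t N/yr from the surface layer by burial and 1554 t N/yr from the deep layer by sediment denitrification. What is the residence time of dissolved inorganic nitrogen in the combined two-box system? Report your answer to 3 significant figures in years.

0.800 yr

For the system as a whole, the A↔B exchange is internal and contributes nothing to the throughput; only the external sinks remove mass.
M_total = 976.0 + 1773 = 2749.0 t N.
ΣF_external_out = 1882 + 1554 = 3436.0 t N/yr.
τ = M_total / ΣF_ext = 2749.0 / 3436.0 = 0.8001 yr.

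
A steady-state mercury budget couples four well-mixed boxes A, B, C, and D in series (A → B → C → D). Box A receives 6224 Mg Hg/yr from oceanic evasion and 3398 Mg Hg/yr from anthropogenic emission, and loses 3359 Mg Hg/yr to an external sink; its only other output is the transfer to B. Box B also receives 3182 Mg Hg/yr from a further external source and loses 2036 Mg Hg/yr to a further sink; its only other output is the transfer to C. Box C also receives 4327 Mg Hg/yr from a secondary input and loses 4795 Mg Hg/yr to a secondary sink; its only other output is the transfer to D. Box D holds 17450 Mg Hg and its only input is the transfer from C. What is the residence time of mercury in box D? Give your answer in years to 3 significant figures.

2.51 yr

Box A: F(A→B) = (6224 + 3398) − 3359 = 6263.0 Mg Hg/yr.
Box B: F(B→C) = (6263.0 + 3182) − 2036 = 7409.0 Mg Hg/yr.
Box C: F(C→D) = (7409.0 + 4327) − 4795 = 6941.0 Mg Hg/yr.
Box D throughput = its input = 6941.0 Mg Hg/yr; τ = 17450 / 6941.0 = 2.514 yr.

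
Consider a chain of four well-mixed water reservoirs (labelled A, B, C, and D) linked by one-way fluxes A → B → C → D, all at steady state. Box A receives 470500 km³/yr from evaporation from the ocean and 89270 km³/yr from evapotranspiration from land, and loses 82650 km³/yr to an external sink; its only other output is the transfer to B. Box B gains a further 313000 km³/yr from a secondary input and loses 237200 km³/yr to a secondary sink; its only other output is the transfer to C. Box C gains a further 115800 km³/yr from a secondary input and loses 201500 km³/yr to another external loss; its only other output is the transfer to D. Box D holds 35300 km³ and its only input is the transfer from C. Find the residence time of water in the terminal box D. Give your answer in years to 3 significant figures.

Box A: F(A→B) = (470500 + 89270) − 82650 = 477120 km³/yr.
Box B: F(B→C) = (477120 + 313000) − 237200 = 552920 km³/yr.
Box C: F(C→D) = (552920 + 115800) − 201500 = 467220 km³/yr.
Box D throughput = its input = 467220 km³/yr; τ = 35300 / 467220 = 0.07555 yr.

0.0756 yr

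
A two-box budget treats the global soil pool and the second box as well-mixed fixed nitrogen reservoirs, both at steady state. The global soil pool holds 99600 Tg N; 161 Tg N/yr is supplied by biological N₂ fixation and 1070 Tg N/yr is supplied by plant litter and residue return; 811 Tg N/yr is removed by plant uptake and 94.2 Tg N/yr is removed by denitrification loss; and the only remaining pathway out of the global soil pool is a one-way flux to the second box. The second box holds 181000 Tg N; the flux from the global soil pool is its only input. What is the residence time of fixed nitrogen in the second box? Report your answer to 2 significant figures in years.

Balance the global soil pool: ΣF_in = 161 + 1070 = 1231.0 Tg N/yr.
Flux to the second box = ΣF_in − (811 + 94.2) = 325.80 Tg N/yr.
At steady state the output of the second box equals its input, 325.80 Tg N/yr.
τ = M / F = 181000 / 325.80 = 555.6 yr.

560 yr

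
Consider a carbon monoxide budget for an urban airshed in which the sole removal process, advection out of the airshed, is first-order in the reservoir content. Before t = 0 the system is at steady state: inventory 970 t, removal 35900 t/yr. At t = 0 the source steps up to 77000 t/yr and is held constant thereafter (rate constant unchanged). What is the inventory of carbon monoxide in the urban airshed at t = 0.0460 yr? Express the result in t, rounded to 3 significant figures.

τ = M₀/F₀ = 970/35900 = 0.02702 yr; rate constant k = 1/τ.
New steady state M_∞ = F₁/k = F₁·τ = 77000 × 0.02702 = 2080.5 t.
M(t) = M_∞ + (M₀ − M_∞)·e^(−t/τ); t/τ = 0.0460/0.02702 = 1.702, so e^(−t/τ) = 0.1822.
M(t) = 2080.5 − 1111 × 0.1822 = 1878.1 t.

1880 t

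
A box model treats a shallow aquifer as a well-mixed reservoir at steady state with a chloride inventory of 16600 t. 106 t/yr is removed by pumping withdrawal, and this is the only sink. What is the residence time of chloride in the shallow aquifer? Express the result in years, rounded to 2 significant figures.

160 yr

τ = M / F = 16600 / 106 = 156.6 yr.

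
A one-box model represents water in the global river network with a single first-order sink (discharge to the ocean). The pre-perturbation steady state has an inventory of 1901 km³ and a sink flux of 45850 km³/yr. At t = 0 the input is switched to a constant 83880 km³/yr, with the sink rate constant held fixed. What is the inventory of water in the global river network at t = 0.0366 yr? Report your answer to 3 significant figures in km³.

2830 km³

τ = M₀/F₀ = 1901/45850 = 0.04146 yr; rate constant k = 1/τ.
New steady state M_∞ = F₁/k = F₁·τ = 83880 × 0.04146 = 3477.8 km³.
M(t) = M_∞ + (M₀ − M_∞)·e^(−t/τ); t/τ = 0.0366/0.04146 = 0.8828, so e^(−t/τ) = 0.4136.
M(t) = 3477.8 − 1577 × 0.4136 = 2825.6 km³.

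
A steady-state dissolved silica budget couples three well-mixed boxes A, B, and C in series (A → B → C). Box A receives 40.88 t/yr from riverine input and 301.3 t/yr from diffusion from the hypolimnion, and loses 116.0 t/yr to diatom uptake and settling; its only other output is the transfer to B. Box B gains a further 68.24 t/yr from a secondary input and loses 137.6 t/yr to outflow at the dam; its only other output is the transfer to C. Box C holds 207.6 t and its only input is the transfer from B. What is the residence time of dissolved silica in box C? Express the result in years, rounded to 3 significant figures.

Box A: F(A→B) = (40.88 + 301.3) − 116.0 = 226.18 t/yr.
Box B: F(B→C) = (226.18 + 68.24) − 137.6 = 156.82 t/yr.
Box C throughput = its input = 156.82 t/yr; τ = 207.6 / 156.82 = 1.324 yr.

1.32 yr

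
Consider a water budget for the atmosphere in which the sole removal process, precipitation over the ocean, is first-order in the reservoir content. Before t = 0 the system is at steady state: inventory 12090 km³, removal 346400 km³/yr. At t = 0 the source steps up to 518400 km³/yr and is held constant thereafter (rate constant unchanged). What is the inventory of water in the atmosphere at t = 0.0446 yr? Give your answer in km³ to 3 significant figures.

The sink rate constant is k = F₀/M₀ = 346400/12090 = 28.65 yr⁻¹.
Solving dM/dt = F₁ − kM with M(0) = M₀ gives M(t) = F₁/k + (M₀ − F₁/k)·e^(−kt).
F₁/k = 518400/28.65 = 18093 km³; kt = 28.65 × 0.0446 = 1.278, e^(−kt) = 0.2786.
M(0.0446) = 18093 + (12090 − 18093) × 0.2786 = 18093 − 1673 = 16420 km³.

16400 km³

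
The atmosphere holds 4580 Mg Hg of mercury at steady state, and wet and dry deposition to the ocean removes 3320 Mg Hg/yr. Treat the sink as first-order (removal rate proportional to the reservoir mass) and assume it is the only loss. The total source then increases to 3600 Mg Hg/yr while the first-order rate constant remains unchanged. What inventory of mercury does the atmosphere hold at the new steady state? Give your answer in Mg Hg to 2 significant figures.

5000 Mg Hg

Rate constant k = F/M = 3320 / 4580 = 0.7249 yr⁻¹.
At the new steady state, source = k·M_new ⇒ M_new = 3600 / 0.7249 = 4966 Mg Hg.
(Equivalently M_new = M × F_new/F_old = 4580 × 3600/3320.)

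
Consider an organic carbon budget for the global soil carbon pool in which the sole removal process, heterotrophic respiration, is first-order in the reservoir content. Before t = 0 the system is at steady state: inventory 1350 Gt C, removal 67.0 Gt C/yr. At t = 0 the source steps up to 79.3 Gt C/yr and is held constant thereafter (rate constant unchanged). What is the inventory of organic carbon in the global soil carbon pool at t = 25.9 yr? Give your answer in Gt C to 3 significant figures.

τ = M₀/F₀ = 1350/67.0 = 20.15 yr; rate constant k = 1/τ.
New steady state M_∞ = F₁/k = F₁·τ = 79.3 × 20.15 = 1597.8 Gt C.
M(t) = M_∞ + (M₀ − M_∞)·e^(−t/τ); t/τ = 25.9/20.15 = 1.285, so e^(−t/τ) = 0.2765.
M(t) = 1597.8 − 247.8 × 0.2765 = 1529.3 Gt C.

1530 Gt C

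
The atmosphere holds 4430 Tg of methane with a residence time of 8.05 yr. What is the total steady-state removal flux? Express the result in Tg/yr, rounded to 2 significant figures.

550 Tg/yr

F = M / τ = 4430 / 8.05 = 550.3 Tg/yr.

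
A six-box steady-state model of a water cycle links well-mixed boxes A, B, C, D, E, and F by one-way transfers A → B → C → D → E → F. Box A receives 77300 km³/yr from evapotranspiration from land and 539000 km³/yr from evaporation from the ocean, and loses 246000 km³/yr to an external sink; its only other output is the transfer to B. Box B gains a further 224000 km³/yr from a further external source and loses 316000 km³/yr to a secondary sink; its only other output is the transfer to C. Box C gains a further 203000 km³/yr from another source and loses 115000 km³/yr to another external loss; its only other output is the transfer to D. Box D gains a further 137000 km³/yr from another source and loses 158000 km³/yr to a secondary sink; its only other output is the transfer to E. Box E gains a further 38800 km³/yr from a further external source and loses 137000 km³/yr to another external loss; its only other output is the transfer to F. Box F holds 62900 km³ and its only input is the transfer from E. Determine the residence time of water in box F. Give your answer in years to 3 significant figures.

Box A: F(A→B) = (77300 + 539000) − 246000 = 370300 km³/yr.
Box B: F(B→C) = (370300 + 224000) − 316000 = 278300 km³/yr.
Box C: F(C→D) = (278300 + 203000) − 115000 = 366300 km³/yr.
Box D: F(D→E) = (366300 + 137000) − 158000 = 345300 km³/yr.
Box E: F(E→F) = (345300 + 38800) − 137000 = 247100 km³/yr.
Box F throughput = its input = 247100 km³/yr; τ = 62900 / 247100 = 0.2546 yr.

0.255 yr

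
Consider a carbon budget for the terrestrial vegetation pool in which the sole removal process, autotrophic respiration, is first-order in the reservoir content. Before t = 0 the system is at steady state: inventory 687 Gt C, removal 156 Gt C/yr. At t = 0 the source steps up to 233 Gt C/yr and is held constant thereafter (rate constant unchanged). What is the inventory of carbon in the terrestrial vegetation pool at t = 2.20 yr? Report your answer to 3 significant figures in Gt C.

820 Gt C

The sink rate constant is k = F₀/M₀ = 156/687 = 0.2271 yr⁻¹.
Solving dM/dt = F₁ − kM with M(0) = M₀ gives M(t) = F₁/k + (M₀ − F₁/k)·e^(−kt).
F₁/k = 233/0.2271 = 1026.1 Gt C; kt = 0.2271 × 2.20 = 0.4996, e^(−kt) = 0.6068.
M(2.20) = 1026.1 + (687 − 1026.1) × 0.6068 = 1026.1 − 205.8 = 820.33 Gt C.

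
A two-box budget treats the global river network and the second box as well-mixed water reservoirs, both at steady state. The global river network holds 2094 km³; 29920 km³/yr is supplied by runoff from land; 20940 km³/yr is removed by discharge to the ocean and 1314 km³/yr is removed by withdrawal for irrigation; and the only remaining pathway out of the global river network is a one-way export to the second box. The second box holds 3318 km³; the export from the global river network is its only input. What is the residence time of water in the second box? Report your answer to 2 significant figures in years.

Balance the global river network: ΣF_in = 29920 km³/yr.
Export to the second box = ΣF_in − (20940 + 1314) = 7666.0 km³/yr.
At steady state the output of the second box equals its input, 7666.0 km³/yr.
τ = M / F = 3318 / 7666.0 = 0.4328 yr.

0.43 yr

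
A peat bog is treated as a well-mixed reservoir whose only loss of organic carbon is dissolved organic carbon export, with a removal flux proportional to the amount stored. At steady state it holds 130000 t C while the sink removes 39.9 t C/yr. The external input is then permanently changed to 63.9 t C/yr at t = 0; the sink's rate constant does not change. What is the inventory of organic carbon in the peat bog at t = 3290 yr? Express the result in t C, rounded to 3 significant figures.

180000 t C

The sink rate constant is k = F₀/M₀ = 39.9/130000 = 0.0003069 yr⁻¹.
Solving dM/dt = F₁ − kM with M(0) = M₀ gives M(t) = F₁/k + (M₀ − F₁/k)·e^(−kt).
F₁/k = 63.9/0.0003069 = 208200 t C; kt = 0.0003069 × 3290 = 1.010, e^(−kt) = 0.3643.
M(3290) = 208200 + (130000 − 208200) × 0.3643 = 208200 − 28490 = 179710 t C.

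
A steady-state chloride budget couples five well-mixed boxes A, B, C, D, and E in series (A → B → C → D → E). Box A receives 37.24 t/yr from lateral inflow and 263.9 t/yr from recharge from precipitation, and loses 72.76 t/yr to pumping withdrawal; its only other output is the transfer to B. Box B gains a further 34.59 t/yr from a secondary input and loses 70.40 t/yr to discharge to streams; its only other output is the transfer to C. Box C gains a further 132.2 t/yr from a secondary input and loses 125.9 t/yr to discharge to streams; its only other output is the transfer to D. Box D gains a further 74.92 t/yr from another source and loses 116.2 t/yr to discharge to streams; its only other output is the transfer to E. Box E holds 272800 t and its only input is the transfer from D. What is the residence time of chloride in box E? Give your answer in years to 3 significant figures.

Box A: F(A→B) = (37.24 + 263.9) − 72.76 = 228.38 t/yr.
Box B: F(B→C) = (228.38 + 34.59) − 70.40 = 192.57 t/yr.
Box C: F(C→D) = (192.57 + 132.2) − 125.9 = 198.87 t/yr.
Box D: F(D→E) = (198.87 + 74.92) − 116.2 = 157.59 t/yr.
Box E throughput = its input = 157.59 t/yr; τ = 272800 / 157.59 = 1731 yr.

1730 yr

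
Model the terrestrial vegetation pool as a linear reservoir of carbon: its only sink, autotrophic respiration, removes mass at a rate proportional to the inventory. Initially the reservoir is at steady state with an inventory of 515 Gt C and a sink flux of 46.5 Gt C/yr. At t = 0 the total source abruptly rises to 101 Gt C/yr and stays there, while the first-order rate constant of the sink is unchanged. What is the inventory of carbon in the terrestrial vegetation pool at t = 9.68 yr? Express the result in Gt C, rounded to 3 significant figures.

867 Gt C

τ = M₀/F₀ = 515/46.5 = 11.08 yr; rate constant k = 1/τ.
New steady state M_∞ = F₁/k = F₁·τ = 101 × 11.08 = 1118.6 Gt C.
M(t) = M_∞ + (M₀ − M_∞)·e^(−t/τ); t/τ = 9.68/11.08 = 0.8740, so e^(−t/τ) = 0.4173.
M(t) = 1118.6 − 603.6 × 0.4173 = 866.74 Gt C.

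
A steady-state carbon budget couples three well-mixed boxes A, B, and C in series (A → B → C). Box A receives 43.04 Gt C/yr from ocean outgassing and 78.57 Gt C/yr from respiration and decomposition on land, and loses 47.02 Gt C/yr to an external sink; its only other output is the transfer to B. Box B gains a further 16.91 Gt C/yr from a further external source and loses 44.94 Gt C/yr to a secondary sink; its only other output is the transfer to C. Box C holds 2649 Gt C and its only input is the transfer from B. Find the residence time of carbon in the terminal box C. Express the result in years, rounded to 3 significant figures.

56.9 yr

Box A: F(A→B) = (43.04 + 78.57) − 47.02 = 74.590 Gt C/yr.
Box B: F(B→C) = (74.590 + 16.91) − 44.94 = 46.560 Gt C/yr.
Box C throughput = its input = 46.560 Gt C/yr; τ = 2649 / 46.560 = 56.89 yr.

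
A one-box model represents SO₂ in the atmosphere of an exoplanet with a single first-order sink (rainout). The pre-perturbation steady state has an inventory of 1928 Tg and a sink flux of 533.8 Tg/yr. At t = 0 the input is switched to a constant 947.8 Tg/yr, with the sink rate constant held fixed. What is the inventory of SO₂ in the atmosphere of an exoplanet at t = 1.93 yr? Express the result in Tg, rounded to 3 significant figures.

The sink rate constant is k = F₀/M₀ = 533.8/1928 = 0.2769 yr⁻¹.
Solving dM/dt = F₁ − kM with M(0) = M₀ gives M(t) = F₁/k + (M₀ − F₁/k)·e^(−kt).
F₁/k = 947.8/0.2769 = 3423.3 Tg; kt = 0.2769 × 1.93 = 0.5344, e^(−kt) = 0.5860.
M(1.93) = 3423.3 + (1928 − 3423.3) × 0.5860 = 3423.3 − 876.3 = 2547.0 Tg.

2550 Tg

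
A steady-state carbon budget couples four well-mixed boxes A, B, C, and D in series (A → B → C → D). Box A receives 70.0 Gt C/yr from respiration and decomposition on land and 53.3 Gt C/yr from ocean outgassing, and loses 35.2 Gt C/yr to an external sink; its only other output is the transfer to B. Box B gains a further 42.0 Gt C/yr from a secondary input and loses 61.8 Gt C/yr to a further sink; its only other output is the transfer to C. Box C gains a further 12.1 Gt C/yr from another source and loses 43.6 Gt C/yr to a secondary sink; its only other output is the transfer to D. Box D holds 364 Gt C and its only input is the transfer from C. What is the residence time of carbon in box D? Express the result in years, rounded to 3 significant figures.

Box A: F(A→B) = (70.0 + 53.3) − 35.2 = 88.100 Gt C/yr.
Box B: F(B→C) = (88.100 + 42.0) − 61.8 = 68.300 Gt C/yr.
Box C: F(C→D) = (68.300 + 12.1) − 43.6 = 36.800 Gt C/yr.
Box D throughput = its input = 36.800 Gt C/yr; τ = 364 / 36.800 = 9.891 yr.

9.89 yr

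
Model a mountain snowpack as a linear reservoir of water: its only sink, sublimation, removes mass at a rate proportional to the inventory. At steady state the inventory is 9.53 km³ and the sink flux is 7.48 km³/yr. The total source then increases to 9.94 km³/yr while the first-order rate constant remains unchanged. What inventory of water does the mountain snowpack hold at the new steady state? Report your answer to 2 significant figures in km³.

13 km³

Rate constant k = F/M = 7.48 / 9.53 = 0.7849 yr⁻¹.
At the new steady state, source = k·M_new ⇒ M_new = 9.94 / 0.7849 = 12.66 km³.
(Equivalently M_new = M × F_new/F_old = 9.53 × 9.94/7.48.)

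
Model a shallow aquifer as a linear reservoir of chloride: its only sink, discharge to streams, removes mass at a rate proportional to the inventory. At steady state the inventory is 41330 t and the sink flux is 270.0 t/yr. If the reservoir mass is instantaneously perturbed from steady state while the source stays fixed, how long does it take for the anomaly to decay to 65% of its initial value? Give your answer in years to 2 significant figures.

66 yr

For a linear reservoir the anomaly decays as exp(−t/τ) with τ = M/F = 41330/270.0 = 153.1 yr.
exp(−t/τ) = 0.65 ⇒ t = −τ ln(0.65) = 153.1 × 0.4308 = 65.94 yr.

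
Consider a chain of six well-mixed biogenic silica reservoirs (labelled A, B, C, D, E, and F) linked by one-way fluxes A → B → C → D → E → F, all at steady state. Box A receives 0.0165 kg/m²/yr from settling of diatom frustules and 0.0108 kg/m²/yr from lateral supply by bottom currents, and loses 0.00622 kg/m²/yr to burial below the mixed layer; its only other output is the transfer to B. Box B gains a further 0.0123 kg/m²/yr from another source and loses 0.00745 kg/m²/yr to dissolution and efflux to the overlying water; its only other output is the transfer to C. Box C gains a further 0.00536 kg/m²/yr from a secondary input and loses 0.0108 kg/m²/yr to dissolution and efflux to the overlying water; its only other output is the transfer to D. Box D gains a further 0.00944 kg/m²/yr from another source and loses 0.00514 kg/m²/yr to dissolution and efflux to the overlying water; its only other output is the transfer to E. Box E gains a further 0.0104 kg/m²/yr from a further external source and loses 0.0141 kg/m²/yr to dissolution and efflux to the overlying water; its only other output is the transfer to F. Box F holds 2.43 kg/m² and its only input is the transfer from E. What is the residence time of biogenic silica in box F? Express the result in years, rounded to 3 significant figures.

115 yr

Box A: F(A→B) = (0.0165 + 0.0108) − 0.00622 = 0.021080 kg/m²/yr.
Box B: F(B→C) = (0.021080 + 0.0123) − 0.00745 = 0.025930 kg/m²/yr.
Box C: F(C→D) = (0.025930 + 0.00536) − 0.0108 = 0.020490 kg/m²/yr.
Box D: F(D→E) = (0.020490 + 0.00944) − 0.00514 = 0.024790 kg/m²/yr.
Box E: F(E→F) = (0.024790 + 0.0104) − 0.0141 = 0.021090 kg/m²/yr.
Box F throughput = its input = 0.021090 kg/m²/yr; τ = 2.43 / 0.021090 = 115.2 yr.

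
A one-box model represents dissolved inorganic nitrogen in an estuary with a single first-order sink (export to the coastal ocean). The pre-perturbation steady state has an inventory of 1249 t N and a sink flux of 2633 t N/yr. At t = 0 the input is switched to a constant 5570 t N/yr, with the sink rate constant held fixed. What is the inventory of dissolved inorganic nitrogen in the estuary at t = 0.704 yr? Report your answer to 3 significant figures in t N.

2330 t N

τ = M₀/F₀ = 1249/2633 = 0.4744 yr; rate constant k = 1/τ.
New steady state M_∞ = F₁/k = F₁·τ = 5570 × 0.4744 = 2642.2 t N.
M(t) = M_∞ + (M₀ − M_∞)·e^(−t/τ); t/τ = 0.704/0.4744 = 1.484, so e^(−t/τ) = 0.2267.
M(t) = 2642.2 − 1393 × 0.2267 = 2326.4 t N.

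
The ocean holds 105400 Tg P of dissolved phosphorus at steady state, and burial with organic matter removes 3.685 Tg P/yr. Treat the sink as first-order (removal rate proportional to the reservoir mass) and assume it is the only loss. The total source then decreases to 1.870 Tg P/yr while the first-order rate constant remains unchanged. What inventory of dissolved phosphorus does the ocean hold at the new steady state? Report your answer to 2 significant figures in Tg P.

Rate constant k = F/M = 3.685 / 105400 = 3.496×10^-5 yr⁻¹.
At the new steady state, source = k·M_new ⇒ M_new = 1.870 / 3.496×10^-5 = 53490 Tg P.
(Equivalently M_new = M × F_new/F_old = 105400 × 1.870/3.685.)

53000 Tg P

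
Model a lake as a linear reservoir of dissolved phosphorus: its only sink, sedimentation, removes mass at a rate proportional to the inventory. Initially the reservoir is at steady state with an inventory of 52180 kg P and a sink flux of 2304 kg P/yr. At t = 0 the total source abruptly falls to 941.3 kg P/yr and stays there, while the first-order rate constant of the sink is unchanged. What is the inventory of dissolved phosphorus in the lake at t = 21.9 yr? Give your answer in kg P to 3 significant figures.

Residence time τ = M₀/F₀ = 22.65 yr. The eventual steady state is M_∞ = M₀·(F₁/F₀) = 52180 × 941.3/2304 = 21318 kg P.
The anomaly ΔM(t) = M(t) − M_∞ decays as ΔM₀·e^(−t/τ) with ΔM₀ = 52180 − 21318 = 30860 kg P.
At t = 21.9 yr, e^(−t/τ) = e^(−0.9670) = 0.3802, so ΔM = 11730 kg P and M = 21318 + 11730 = 33053 kg P.

33100 kg P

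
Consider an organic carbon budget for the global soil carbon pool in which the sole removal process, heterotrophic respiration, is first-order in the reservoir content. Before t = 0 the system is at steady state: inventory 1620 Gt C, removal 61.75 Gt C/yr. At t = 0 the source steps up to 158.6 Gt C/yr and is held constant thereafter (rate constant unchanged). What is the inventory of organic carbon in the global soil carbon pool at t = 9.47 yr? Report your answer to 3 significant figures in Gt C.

2390 Gt C

Residence time τ = M₀/F₀ = 26.23 yr. The eventual steady state is M_∞ = M₀·(F₁/F₀) = 1620 × 158.6/61.75 = 4160.8 Gt C.
The anomaly ΔM(t) = M(t) − M_∞ decays as ΔM₀·e^(−t/τ) with ΔM₀ = 1620 − 4160.8 = −2541 Gt C.
At t = 9.47 yr, e^(−t/τ) = e^(−0.3610) = 0.6970, so ΔM = −1771 Gt C and M = 4160.8 − 1771 = 2389.9 Gt C.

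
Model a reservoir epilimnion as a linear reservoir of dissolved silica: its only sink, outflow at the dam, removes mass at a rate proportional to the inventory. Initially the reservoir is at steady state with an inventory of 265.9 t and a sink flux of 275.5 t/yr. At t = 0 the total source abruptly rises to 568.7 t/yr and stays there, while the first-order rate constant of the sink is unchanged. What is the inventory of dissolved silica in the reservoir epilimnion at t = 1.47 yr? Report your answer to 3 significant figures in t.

487 t

Residence time τ = M₀/F₀ = 0.9652 yr. The eventual steady state is M_∞ = M₀·(F₁/F₀) = 265.9 × 568.7/275.5 = 548.88 t.
The anomaly ΔM(t) = M(t) − M_∞ decays as ΔM₀·e^(−t/τ) with ΔM₀ = 265.9 − 548.88 = −283.0 t.
At t = 1.47 yr, e^(−t/τ) = e^(−1.523) = 0.2180, so ΔM = −61.70 t and M = 548.88 − 61.70 = 487.18 t.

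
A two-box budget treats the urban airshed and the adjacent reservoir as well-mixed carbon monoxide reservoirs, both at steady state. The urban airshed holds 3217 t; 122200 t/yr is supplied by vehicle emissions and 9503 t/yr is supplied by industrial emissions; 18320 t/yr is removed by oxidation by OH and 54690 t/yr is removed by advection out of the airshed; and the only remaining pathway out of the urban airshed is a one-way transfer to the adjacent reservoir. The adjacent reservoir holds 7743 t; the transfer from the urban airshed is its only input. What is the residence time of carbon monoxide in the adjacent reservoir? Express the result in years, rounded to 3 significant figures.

0.132 yr

Balance the urban airshed: ΣF_in = 122200 + 9503 = 131700 t/yr.
Transfer to the adjacent reservoir = ΣF_in − (18320 + 54690) = 58693 t/yr.
At steady state the output of the adjacent reservoir equals its input, 58693 t/yr.
τ = M / F = 7743 / 58693 = 0.1319 yr.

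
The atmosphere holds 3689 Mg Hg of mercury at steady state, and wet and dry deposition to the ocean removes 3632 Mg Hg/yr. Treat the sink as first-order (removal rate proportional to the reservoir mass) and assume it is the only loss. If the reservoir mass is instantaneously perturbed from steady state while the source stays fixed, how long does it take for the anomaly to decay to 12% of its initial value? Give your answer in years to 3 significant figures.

2.15 yr

For a linear reservoir the anomaly decays as exp(−t/τ) with τ = M/F = 3689/3632 = 1.016 yr.
exp(−t/τ) = 0.12 ⇒ t = −τ ln(0.12) = 1.016 × 2.120 = 2.154 yr.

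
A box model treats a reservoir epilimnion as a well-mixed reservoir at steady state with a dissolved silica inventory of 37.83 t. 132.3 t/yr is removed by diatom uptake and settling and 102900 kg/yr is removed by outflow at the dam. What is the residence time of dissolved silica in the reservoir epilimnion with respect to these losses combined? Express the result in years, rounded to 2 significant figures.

0.16 yr

Convert the outflow at the dam flux: 102900 kg/yr = 102.9 t/yr.
Total removal = 132.3 + 102.9 = 235.20 t/yr.
τ = M / ΣF_out = 37.83 / 235.20 = 0.1608 yr.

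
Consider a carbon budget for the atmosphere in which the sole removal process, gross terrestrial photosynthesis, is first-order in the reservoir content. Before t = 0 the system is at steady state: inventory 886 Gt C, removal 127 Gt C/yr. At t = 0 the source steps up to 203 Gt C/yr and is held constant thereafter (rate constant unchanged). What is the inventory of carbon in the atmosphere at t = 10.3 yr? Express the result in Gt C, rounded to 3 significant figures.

Residence time τ = M₀/F₀ = 6.976 yr. The eventual steady state is M_∞ = M₀·(F₁/F₀) = 886 × 203/127 = 1416.2 Gt C.
The anomaly ΔM(t) = M(t) − M_∞ decays as ΔM₀·e^(−t/τ) with ΔM₀ = 886 − 1416.2 = −530.2 Gt C.
At t = 10.3 yr, e^(−t/τ) = e^(−1.476) = 0.2285, so ΔM = −121.1 Gt C and M = 1416.2 − 121.1 = 1295.1 Gt C.

1300 Gt C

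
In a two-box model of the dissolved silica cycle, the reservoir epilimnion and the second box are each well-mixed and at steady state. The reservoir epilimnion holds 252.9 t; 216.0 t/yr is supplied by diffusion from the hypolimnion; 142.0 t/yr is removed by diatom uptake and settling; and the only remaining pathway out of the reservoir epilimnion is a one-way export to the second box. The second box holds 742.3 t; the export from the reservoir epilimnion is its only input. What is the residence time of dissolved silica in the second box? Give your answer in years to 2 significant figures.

10 yr

Balance the reservoir epilimnion: ΣF_in = 216.00 t/yr.
Export to the second box = ΣF_in − (142.0) = 74.000 t/yr.
At steady state the output of the second box equals its input, 74.000 t/yr.
τ = M / F = 742.3 / 74.000 = 10.03 yr.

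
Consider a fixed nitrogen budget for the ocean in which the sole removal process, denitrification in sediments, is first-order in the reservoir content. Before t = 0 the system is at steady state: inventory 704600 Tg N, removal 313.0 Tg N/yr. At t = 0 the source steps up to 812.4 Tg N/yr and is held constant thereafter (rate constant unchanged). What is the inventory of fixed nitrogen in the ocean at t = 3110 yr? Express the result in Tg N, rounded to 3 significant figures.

1.55×10^6 Tg N

The sink rate constant is k = F₀/M₀ = 313.0/704600 = 0.0004442 yr⁻¹.
Solving dM/dt = F₁ − kM with M(0) = M₀ gives M(t) = F₁/k + (M₀ − F₁/k)·e^(−kt).
F₁/k = 812.4/0.0004442 = 1.8288×10^6 Tg N; kt = 0.0004442 × 3110 = 1.382, e^(−kt) = 0.2512.
M(3110) = 1.8288×10^6 + (704600 − 1.8288×10^6) × 0.2512 = 1.8288×10^6 − 282400 = 1.5464×10^6 Tg N.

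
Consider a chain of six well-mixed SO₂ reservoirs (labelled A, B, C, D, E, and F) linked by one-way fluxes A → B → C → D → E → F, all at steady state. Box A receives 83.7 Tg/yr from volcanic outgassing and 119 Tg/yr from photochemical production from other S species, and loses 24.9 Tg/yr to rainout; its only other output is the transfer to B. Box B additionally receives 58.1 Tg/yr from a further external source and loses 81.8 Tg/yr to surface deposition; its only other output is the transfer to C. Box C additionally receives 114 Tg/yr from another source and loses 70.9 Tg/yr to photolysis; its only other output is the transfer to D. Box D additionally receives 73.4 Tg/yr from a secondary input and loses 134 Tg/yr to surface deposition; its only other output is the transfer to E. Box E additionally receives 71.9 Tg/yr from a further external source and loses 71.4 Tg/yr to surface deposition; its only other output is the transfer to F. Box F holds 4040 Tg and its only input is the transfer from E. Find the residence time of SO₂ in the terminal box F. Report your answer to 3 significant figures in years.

Box A: F(A→B) = (83.7 + 119) − 24.9 = 177.80 Tg/yr.
Box B: F(B→C) = (177.80 + 58.1) − 81.8 = 154.10 Tg/yr.
Box C: F(C→D) = (154.10 + 114) − 70.9 = 197.20 Tg/yr.
Box D: F(D→E) = (197.20 + 73.4) − 134 = 136.60 Tg/yr.
Box E: F(E→F) = (136.60 + 71.9) − 71.4 = 137.10 Tg/yr.
Box F throughput = its input = 137.10 Tg/yr; τ = 4040 / 137.10 = 29.47 yr.

29.5 yr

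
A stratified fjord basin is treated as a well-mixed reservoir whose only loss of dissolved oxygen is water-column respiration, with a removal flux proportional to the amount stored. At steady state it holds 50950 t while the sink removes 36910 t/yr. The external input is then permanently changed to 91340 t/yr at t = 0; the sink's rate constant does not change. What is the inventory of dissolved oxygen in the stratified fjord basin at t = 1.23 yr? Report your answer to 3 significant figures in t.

95300 t

The sink rate constant is k = F₀/M₀ = 36910/50950 = 0.7244 yr⁻¹.
Solving dM/dt = F₁ − kM with M(0) = M₀ gives M(t) = F₁/k + (M₀ − F₁/k)·e^(−kt).
F₁/k = 91340/0.7244 = 126080 t; kt = 0.7244 × 1.23 = 0.8911, e^(−kt) = 0.4102.
M(1.23) = 126080 + (50950 − 126080) × 0.4102 = 126080 − 30820 = 95263 t.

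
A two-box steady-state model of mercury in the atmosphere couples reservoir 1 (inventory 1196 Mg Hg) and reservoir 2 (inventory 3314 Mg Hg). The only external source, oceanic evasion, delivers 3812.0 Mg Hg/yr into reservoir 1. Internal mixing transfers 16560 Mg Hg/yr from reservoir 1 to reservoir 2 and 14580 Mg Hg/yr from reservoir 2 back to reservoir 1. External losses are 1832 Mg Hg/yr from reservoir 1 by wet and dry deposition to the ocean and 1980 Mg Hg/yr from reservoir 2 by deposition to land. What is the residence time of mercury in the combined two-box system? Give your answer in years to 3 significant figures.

For the system as a whole, the A↔B exchange is internal and contributes nothing to the throughput; only the external sinks remove mass.
M_total = 1196 + 3314 = 4510.0 Mg Hg.
ΣF_external_out = 1832 + 1980 = 3812.0 Mg Hg/yr.
τ = M_total / ΣF_ext = 4510.0 / 3812.0 = 1.183 yr.

1.18 yr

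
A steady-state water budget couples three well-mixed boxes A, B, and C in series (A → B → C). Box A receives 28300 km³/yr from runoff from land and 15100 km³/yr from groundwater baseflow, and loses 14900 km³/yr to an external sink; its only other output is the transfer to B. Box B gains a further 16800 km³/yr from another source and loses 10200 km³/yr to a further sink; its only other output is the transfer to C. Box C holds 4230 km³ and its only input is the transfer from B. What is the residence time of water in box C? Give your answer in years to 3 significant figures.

Box A: F(A→B) = (28300 + 15100) − 14900 = 28500 km³/yr.
Box B: F(B→C) = (28500 + 16800) − 10200 = 35100 km³/yr.
Box C throughput = its input = 35100 km³/yr; τ = 4230 / 35100 = 0.1205 yr.

0.121 yr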